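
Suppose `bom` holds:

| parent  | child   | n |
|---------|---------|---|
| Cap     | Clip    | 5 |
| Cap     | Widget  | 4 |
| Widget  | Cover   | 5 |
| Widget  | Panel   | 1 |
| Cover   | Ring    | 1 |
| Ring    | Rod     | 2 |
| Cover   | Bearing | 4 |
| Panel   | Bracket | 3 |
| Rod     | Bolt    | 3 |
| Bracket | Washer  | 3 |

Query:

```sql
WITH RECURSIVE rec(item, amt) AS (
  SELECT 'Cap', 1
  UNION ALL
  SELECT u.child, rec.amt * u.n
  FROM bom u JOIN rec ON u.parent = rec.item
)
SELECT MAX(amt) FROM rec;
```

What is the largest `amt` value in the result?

120

Base: (Cap, amt=1).
Iteration 1: components of {Cap} -> Clip = 1*5 = 5, Widget = 1*4 = 4.
Iteration 2: components of {Clip,Widget} -> Cover = 4*5 = 20, Panel = 4*1 = 4.
Iteration 3: components of {Cover,Panel} -> Bearing = 20*4 = 80, Bracket = 4*3 = 12, Ring = 20*1 = 20.
Iteration 4: components of {Bearing,Bracket,Ring} -> Rod = 20*2 = 40, Washer = 12*3 = 36.
Iteration 5: components of {Rod,Washer} -> Bolt = 40*3 = 120.
Iteration 6: no further components; recursion stops.
amt values: 1, 5, 4, 20, 4, 20, 80, 12, 40, 36, 120; the maximum is 120.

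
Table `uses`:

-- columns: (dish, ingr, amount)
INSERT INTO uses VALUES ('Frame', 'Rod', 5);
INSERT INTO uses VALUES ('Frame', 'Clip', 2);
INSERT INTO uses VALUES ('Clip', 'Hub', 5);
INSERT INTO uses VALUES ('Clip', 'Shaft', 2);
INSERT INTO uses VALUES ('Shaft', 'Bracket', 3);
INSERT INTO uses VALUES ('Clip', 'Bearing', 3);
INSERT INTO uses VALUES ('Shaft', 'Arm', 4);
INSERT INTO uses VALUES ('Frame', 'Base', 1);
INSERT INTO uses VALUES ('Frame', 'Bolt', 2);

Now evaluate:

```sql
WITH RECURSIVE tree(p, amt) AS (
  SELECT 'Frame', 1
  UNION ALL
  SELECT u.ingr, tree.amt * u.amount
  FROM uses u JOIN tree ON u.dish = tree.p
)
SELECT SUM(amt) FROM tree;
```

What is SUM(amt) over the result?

59

Base: (Frame, amt=1).
Iteration 1: components of {Frame} -> Base = 1*1 = 1, Bolt = 1*2 = 2, Clip = 1*2 = 2, Rod = 1*5 = 5.
Iteration 2: components of {Base,Bolt,Clip,Rod} -> Bearing = 2*3 = 6, Hub = 2*5 = 10, Shaft = 2*2 = 4.
Iteration 3: components of {Bearing,Hub,Shaft} -> Arm = 4*4 = 16, Bracket = 4*3 = 12.
Iteration 4: no further components; recursion stops.
SUM(amt) = 1 + 5 + 2 + 1 + 2 + 10 + 4 + 6 + 12 + 16 = 59.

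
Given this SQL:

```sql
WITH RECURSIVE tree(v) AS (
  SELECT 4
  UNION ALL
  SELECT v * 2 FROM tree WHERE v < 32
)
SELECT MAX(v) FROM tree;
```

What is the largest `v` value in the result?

Base: v=4.
Iteration 1: 4 < 32 holds -> v = 4 * 2 = 8.
Iteration 2: 8 < 32 holds -> v = 8 * 2 = 16.
Iteration 3: 16 < 32 holds -> v = 16 * 2 = 32.
Iteration 4: 32 < 32 fails; recursion stops.
v values: 4, 8, 16, 32; the maximum is 32.

32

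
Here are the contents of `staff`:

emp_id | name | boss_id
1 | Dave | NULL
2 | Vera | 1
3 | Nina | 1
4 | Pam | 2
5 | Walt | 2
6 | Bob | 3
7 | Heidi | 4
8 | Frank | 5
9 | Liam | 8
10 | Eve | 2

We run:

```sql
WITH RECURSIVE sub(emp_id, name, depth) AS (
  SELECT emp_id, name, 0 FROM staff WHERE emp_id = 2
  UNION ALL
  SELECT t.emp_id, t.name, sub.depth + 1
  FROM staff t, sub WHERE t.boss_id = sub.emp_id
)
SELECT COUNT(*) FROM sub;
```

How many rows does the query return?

Base: emp_id=2 (Vera) at depth 0.
Iteration 1: rows with boss_id in {2} -> Pam (id 4, depth 1), Walt (id 5, depth 1), Eve (id 10, depth 1).
Iteration 2: rows with boss_id in {4,5,10} -> Heidi (id 7, depth 2), Frank (id 8, depth 2).
Iteration 3: rows with boss_id in {7,8} -> Liam (id 9, depth 3).
Iteration 4: no rows with boss_id in {9}; recursion stops.
Total rows emitted: 7.

7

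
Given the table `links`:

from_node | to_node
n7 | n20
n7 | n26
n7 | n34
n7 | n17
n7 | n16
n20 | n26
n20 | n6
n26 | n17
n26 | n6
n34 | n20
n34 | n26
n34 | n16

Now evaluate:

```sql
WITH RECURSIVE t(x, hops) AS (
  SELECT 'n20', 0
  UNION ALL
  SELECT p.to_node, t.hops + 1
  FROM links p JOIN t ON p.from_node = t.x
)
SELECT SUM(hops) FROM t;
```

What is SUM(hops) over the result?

6

Base: (n20, hops=0).
Iteration 1: edges from {n20} -> (n26, hops=1), (n6, hops=1).
Iteration 2: edges from {n26,n6} -> (n17, hops=2), (n6, hops=2).
Iteration 3: no outgoing edges from {n17,n6}; recursion stops.
SUM(hops) = 0 + 1 + 1 + 2 + 2 = 6.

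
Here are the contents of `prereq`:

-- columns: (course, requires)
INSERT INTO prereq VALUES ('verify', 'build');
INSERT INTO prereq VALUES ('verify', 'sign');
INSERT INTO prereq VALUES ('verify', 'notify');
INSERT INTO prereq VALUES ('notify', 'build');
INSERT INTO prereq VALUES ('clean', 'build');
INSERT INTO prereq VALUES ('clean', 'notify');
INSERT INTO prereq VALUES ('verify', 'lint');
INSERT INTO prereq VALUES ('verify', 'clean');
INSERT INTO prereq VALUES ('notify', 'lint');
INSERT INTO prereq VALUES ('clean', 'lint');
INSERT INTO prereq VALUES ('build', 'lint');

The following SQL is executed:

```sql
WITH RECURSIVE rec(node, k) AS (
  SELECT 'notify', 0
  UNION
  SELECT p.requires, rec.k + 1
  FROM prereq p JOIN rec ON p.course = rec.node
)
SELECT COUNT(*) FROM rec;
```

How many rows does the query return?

Base: (notify, k=0).
Iteration 1: edges from {notify} -> (build, k=1), (lint, k=1).
Iteration 2: edges from {build,lint} -> (lint, k=2).
Iteration 3: no outgoing edges from {lint}; recursion stops.
Total rows emitted: 4.

4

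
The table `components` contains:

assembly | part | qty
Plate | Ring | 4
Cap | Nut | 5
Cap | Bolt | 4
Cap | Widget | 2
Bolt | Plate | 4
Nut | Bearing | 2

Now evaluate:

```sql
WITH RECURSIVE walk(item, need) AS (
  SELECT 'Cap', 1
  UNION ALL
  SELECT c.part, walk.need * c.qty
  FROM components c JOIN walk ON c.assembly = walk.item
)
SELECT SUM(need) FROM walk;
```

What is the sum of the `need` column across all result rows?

Base: (Cap, need=1).
Iteration 1: components of {Cap} -> Bolt = 1*4 = 4, Nut = 1*5 = 5, Widget = 1*2 = 2.
Iteration 2: components of {Bolt,Nut,Widget} -> Bearing = 5*2 = 10, Plate = 4*4 = 16.
Iteration 3: components of {Bearing,Plate} -> Ring = 16*4 = 64.
Iteration 4: no further components; recursion stops.
SUM(need) = 1 + 4 + 2 + 5 + 16 + 10 + 64 = 102.

102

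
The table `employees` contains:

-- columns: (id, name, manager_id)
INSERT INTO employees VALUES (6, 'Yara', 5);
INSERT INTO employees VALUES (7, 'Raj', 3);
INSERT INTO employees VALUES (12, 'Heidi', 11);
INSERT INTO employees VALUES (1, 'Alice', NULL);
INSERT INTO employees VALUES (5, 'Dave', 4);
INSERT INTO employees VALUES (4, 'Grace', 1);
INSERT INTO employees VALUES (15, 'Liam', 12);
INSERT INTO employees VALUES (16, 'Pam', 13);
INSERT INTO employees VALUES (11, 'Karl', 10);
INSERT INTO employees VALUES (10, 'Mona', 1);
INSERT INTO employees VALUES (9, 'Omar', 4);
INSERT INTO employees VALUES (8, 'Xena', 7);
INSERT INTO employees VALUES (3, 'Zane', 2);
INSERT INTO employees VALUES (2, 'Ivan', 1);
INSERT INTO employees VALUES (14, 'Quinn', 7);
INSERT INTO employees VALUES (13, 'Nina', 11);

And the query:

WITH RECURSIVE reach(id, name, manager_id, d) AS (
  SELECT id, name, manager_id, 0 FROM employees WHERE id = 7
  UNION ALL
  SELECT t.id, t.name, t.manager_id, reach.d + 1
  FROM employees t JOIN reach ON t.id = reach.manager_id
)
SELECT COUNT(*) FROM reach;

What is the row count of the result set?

Base: id=7 (Raj), manager_id=3, d 0.
Iteration 1: join on id=3 -> Zane (id 3, manager_id=2, d 1).
Iteration 2: join on id=2 -> Ivan (id 2, manager_id=1, d 2).
Iteration 3: join on id=1 -> Alice (id 1, manager_id=NULL, d 3).
Iteration 4: manager_id is NULL; no match; recursion stops.
Total rows emitted: 4.

4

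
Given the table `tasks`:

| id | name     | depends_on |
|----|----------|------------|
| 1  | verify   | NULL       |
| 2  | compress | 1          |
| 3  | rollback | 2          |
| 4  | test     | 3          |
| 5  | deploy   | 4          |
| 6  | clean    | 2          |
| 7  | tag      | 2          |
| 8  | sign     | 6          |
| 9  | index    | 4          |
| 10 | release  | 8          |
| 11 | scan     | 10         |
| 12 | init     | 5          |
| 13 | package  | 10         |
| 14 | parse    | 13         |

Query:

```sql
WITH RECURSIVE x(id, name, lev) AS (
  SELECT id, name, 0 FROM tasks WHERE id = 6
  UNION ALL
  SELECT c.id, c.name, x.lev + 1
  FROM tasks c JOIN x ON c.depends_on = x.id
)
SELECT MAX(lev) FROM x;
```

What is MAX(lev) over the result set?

4

Base: id=6 (clean) at lev 0.
Iteration 1: rows with depends_on in {6} -> sign (id 8, lev 1).
Iteration 2: rows with depends_on in {8} -> release (id 10, lev 2).
Iteration 3: rows with depends_on in {10} -> scan (id 11, lev 3), package (id 13, lev 3).
Iteration 4: rows with depends_on in {11,13} -> parse (id 14, lev 4).
Iteration 5: no rows with depends_on in {14}; recursion stops.
lev values: 0, 1, 2, 3, 3, 4; the maximum is 4.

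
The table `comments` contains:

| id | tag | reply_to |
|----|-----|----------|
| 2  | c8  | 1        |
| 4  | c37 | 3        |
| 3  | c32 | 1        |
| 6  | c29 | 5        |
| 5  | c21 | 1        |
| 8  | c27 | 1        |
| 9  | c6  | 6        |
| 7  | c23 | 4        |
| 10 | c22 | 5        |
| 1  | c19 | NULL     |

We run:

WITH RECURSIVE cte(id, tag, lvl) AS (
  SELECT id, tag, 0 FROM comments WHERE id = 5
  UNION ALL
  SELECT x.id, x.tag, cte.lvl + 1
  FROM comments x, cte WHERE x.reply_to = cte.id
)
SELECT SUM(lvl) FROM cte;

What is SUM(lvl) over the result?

Base: id=5 (c21) at lvl 0.
Iteration 1: rows with reply_to in {5} -> c29 (id 6, lvl 1), c22 (id 10, lvl 1).
Iteration 2: rows with reply_to in {6,10} -> c6 (id 9, lvl 2).
Iteration 3: no rows with reply_to in {9}; recursion stops.
SUM(lvl) = 0 + 1 + 1 + 2 = 4.

4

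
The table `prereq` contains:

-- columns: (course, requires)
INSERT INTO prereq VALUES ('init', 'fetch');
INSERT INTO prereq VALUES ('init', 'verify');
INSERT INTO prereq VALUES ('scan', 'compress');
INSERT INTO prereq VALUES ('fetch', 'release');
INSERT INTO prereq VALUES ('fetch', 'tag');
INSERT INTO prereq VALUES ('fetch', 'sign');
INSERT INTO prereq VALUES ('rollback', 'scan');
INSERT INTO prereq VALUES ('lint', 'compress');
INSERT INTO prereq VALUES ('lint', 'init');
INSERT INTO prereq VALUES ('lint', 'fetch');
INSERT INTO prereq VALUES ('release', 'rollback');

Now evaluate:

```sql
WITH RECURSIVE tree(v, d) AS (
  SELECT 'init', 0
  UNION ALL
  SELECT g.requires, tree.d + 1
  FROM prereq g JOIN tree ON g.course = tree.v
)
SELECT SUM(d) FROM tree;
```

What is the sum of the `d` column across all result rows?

Base: (init, d=0).
Iteration 1: edges from {init} -> (fetch, d=1), (verify, d=1).
Iteration 2: edges from {fetch,verify} -> (release, d=2), (sign, d=2), (tag, d=2).
Iteration 3: edges from {release,sign,tag} -> (rollback, d=3).
Iteration 4: edges from {rollback} -> (scan, d=4).
Iteration 5: edges from {scan} -> (compress, d=5).
Iteration 6: no outgoing edges from {compress}; recursion stops.
SUM(d) = 0 + 1 + 1 + 2 + 2 + 2 + 3 + 4 + 5 = 20.

20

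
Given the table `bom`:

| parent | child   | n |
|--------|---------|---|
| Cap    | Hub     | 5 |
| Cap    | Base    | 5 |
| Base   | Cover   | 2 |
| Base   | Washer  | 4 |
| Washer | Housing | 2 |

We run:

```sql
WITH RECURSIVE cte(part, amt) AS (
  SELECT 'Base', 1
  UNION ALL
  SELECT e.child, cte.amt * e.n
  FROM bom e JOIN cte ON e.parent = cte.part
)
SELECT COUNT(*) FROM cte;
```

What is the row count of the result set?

Base: (Base, amt=1).
Iteration 1: components of {Base} -> Cover = 1*2 = 2, Washer = 1*4 = 4.
Iteration 2: components of {Cover,Washer} -> Housing = 4*2 = 8.
Iteration 3: no further components; recursion stops.
Total rows emitted: 4.

4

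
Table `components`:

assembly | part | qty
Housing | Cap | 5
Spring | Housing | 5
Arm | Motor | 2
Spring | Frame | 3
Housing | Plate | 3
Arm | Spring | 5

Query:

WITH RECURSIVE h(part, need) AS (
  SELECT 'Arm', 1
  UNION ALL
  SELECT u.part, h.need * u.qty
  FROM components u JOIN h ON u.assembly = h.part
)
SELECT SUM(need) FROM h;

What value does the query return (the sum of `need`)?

Base: (Arm, need=1).
Iteration 1: components of {Arm} -> Motor = 1*2 = 2, Spring = 1*5 = 5.
Iteration 2: components of {Motor,Spring} -> Frame = 5*3 = 15, Housing = 5*5 = 25.
Iteration 3: components of {Frame,Housing} -> Cap = 25*5 = 125, Plate = 25*3 = 75.
Iteration 4: no further components; recursion stops.
SUM(need) = 1 + 5 + 2 + 25 + 15 + 125 + 75 = 248.

248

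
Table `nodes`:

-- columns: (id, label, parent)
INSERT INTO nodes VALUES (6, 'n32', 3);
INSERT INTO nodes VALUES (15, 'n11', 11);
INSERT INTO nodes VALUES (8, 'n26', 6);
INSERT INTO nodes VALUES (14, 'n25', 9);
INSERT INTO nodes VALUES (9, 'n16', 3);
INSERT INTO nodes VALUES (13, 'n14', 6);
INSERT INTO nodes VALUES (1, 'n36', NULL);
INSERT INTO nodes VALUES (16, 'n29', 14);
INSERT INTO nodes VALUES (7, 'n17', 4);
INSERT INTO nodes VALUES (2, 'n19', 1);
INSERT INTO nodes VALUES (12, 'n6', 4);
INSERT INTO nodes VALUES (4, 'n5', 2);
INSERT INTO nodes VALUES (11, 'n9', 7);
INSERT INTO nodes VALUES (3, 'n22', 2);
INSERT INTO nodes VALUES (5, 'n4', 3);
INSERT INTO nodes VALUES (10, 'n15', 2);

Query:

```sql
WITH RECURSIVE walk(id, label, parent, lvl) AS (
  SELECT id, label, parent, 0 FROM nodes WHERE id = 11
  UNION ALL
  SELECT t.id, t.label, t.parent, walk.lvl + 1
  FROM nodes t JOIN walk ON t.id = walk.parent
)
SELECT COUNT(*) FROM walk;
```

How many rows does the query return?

5

Base: id=11 (n9), parent=7, lvl 0.
Iteration 1: join on id=7 -> n17 (id 7, parent=4, lvl 1).
Iteration 2: join on id=4 -> n5 (id 4, parent=2, lvl 2).
Iteration 3: join on id=2 -> n19 (id 2, parent=1, lvl 3).
Iteration 4: join on id=1 -> n36 (id 1, parent=NULL, lvl 4).
Iteration 5: parent is NULL; no match; recursion stops.
Total rows emitted: 5.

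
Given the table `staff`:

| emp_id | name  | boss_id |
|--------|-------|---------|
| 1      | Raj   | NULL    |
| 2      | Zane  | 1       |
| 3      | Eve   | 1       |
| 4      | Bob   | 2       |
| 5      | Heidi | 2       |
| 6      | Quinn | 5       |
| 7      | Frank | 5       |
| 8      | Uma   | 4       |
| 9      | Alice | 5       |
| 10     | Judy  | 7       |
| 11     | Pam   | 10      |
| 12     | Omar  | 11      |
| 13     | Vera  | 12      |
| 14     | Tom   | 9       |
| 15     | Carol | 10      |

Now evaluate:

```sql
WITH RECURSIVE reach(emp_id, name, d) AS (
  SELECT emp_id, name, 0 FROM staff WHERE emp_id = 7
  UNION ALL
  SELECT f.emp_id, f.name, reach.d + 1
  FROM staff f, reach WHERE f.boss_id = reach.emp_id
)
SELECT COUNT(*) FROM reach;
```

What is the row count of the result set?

6

Base: emp_id=7 (Frank) at d 0.
Iteration 1: rows with boss_id in {7} -> Judy (id 10, d 1).
Iteration 2: rows with boss_id in {10} -> Pam (id 11, d 2), Carol (id 15, d 2).
Iteration 3: rows with boss_id in {11,15} -> Omar (id 12, d 3).
Iteration 4: rows with boss_id in {12} -> Vera (id 13, d 4).
Iteration 5: no rows with boss_id in {13}; recursion stops.
Total rows emitted: 6.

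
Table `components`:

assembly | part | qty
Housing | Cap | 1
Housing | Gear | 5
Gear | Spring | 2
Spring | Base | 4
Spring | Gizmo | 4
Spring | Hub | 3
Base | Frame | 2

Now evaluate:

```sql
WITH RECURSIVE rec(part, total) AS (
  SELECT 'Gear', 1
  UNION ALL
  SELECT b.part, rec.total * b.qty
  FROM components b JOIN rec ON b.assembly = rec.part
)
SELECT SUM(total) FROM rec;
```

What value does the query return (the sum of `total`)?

41

Base: (Gear, total=1).
Iteration 1: components of {Gear} -> Spring = 1*2 = 2.
Iteration 2: components of {Spring} -> Base = 2*4 = 8, Gizmo = 2*4 = 8, Hub = 2*3 = 6.
Iteration 3: components of {Base,Gizmo,Hub} -> Frame = 8*2 = 16.
Iteration 4: no further components; recursion stops.
SUM(total) = 1 + 2 + 8 + 8 + 6 + 16 = 41.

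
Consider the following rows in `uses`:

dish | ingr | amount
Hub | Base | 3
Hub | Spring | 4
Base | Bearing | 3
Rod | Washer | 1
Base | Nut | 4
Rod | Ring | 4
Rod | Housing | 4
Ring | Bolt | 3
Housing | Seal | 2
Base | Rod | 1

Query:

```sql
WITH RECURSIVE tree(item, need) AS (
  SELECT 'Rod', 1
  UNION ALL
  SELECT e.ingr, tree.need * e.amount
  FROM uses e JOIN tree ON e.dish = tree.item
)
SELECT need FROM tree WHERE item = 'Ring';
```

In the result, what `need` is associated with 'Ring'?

Base: (Rod, need=1).
Iteration 1: components of {Rod} -> Housing = 1*4 = 4, Ring = 1*4 = 4, Washer = 1*1 = 1.
Iteration 2: components of {Housing,Ring,Washer} -> Bolt = 4*3 = 12, Seal = 4*2 = 8.
Iteration 3: no further components; recursion stops.

4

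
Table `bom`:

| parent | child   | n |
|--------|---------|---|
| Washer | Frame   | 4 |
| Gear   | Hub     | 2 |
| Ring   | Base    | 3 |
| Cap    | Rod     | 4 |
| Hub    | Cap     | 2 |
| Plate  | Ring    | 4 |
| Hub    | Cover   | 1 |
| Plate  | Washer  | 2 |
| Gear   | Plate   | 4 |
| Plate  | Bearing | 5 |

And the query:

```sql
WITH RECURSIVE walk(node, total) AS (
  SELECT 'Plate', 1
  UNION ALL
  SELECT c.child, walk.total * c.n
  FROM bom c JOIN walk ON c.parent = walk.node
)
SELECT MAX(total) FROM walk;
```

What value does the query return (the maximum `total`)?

12

Base: (Plate, total=1).
Iteration 1: components of {Plate} -> Bearing = 1*5 = 5, Ring = 1*4 = 4, Washer = 1*2 = 2.
Iteration 2: components of {Bearing,Ring,Washer} -> Base = 4*3 = 12, Frame = 2*4 = 8.
Iteration 3: no further components; recursion stops.
total values: 1, 5, 4, 2, 12, 8; the maximum is 12.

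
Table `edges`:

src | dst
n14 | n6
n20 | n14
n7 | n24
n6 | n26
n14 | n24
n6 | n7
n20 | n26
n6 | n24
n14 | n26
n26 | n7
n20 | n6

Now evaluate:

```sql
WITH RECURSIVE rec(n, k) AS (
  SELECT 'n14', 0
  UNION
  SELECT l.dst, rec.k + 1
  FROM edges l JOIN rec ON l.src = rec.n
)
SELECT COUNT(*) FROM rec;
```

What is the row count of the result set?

10

Base: (n14, k=0).
Iteration 1: edges from {n14} -> (n24, k=1), (n26, k=1), (n6, k=1).
Iteration 2: edges from {n24,n26,n6} -> (n24, k=2), (n26, k=2), (n7, k=2). [UNION drops 1 duplicate row(s)]
Iteration 3: edges from {n24,n26,n7} -> (n24, k=3), (n7, k=3).
Iteration 4: edges from {n24,n7} -> (n24, k=4).
Iteration 5: no outgoing edges from {n24}; recursion stops.
Total rows emitted: 10.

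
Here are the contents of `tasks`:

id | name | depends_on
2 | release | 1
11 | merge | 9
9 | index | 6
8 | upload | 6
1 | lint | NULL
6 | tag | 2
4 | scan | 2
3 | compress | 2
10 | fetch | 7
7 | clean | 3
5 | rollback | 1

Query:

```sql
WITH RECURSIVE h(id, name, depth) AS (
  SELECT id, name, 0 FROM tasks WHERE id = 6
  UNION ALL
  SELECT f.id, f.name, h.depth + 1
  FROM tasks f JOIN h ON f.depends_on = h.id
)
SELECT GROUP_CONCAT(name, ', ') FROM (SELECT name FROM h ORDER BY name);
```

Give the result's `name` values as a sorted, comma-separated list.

Base: id=6 (tag) at depth 0.
Iteration 1: rows with depends_on in {6} -> upload (id 8, depth 1), index (id 9, depth 1).
Iteration 2: rows with depends_on in {8,9} -> merge (id 11, depth 2).
Iteration 3: no rows with depends_on in {11}; recursion stops.

index, merge, tag, upload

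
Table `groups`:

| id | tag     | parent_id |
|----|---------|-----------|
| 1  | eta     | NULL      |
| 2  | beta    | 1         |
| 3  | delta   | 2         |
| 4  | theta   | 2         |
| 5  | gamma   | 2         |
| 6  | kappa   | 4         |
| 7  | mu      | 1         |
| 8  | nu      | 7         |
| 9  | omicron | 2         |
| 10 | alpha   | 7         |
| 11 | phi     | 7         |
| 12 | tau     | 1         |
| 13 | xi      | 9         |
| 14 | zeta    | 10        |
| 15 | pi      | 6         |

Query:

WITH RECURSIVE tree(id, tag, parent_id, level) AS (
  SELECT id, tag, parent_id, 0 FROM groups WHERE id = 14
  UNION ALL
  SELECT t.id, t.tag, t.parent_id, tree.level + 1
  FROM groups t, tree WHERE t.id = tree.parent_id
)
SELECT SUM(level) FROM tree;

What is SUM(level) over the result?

6

Base: id=14 (zeta), parent_id=10, level 0.
Iteration 1: join on id=10 -> alpha (id 10, parent_id=7, level 1).
Iteration 2: join on id=7 -> mu (id 7, parent_id=1, level 2).
Iteration 3: join on id=1 -> eta (id 1, parent_id=NULL, level 3).
Iteration 4: parent_id is NULL; no match; recursion stops.
SUM(level) = 0 + 1 + 2 + 3 = 6.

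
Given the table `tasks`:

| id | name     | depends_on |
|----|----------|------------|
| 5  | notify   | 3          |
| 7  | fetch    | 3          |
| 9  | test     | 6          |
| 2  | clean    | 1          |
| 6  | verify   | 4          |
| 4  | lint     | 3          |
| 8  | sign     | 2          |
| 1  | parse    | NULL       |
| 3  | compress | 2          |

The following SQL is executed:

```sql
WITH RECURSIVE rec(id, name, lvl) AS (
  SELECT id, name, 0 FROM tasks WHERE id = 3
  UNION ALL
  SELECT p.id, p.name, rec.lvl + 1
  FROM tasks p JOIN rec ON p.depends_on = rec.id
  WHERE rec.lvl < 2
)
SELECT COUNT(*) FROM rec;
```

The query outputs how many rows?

5

Base: id=3 (compress) at lvl 0.
Iteration 1: rows with depends_on in {3} -> lint (id 4, lvl 1), notify (id 5, lvl 1), fetch (id 7, lvl 1).
Iteration 2: rows with depends_on in {4,5,7} -> verify (id 6, lvl 2).
Iteration 3: lvl < 2 fails for all current rows; recursion stops.
Total rows emitted: 5.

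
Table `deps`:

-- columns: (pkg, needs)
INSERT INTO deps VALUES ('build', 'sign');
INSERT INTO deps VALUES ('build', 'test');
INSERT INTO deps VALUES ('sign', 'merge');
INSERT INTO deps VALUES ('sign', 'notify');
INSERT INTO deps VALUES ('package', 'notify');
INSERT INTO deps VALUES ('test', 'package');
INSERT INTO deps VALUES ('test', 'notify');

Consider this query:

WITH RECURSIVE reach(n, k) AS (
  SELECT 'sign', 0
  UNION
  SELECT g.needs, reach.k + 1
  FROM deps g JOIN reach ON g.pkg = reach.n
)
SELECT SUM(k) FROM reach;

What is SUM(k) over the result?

Base: (sign, k=0).
Iteration 1: edges from {sign} -> (merge, k=1), (notify, k=1).
Iteration 2: no outgoing edges from {merge,notify}; recursion stops.
SUM(k) = 0 + 1 + 1 = 2.

2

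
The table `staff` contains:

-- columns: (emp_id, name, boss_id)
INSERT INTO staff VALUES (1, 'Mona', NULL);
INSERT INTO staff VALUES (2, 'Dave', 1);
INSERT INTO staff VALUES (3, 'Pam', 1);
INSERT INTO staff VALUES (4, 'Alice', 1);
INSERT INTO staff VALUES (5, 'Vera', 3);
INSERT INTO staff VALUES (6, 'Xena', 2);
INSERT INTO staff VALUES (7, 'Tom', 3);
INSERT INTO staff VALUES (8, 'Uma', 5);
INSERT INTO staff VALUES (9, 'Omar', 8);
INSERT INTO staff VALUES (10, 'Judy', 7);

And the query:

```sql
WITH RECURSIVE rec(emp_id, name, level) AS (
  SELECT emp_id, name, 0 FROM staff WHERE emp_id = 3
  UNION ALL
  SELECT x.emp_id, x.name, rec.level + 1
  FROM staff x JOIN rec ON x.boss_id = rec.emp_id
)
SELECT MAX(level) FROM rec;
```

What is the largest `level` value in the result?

Base: emp_id=3 (Pam) at level 0.
Iteration 1: rows with boss_id in {3} -> Vera (id 5, level 1), Tom (id 7, level 1).
Iteration 2: rows with boss_id in {5,7} -> Uma (id 8, level 2), Judy (id 10, level 2).
Iteration 3: rows with boss_id in {8,10} -> Omar (id 9, level 3).
Iteration 4: no rows with boss_id in {9}; recursion stops.
level values: 0, 1, 1, 2, 2, 3; the maximum is 3.

3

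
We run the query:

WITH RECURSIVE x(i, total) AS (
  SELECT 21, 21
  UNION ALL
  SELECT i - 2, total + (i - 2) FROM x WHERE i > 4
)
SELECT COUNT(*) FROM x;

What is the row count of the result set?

Base: i=21, total=21.
Iteration 1: 21 > 4 holds -> i = 21 - 2 = 19, total = 21 + 19 = 40.
Iteration 2: 19 > 4 holds -> i = 19 - 2 = 17, total = 40 + 17 = 57.
Iteration 3: 17 > 4 holds -> i = 17 - 2 = 15, total = 57 + 15 = 72.
Iteration 4: 15 > 4 holds -> i = 15 - 2 = 13, total = 72 + 13 = 85.
Iteration 5: 13 > 4 holds -> i = 13 - 2 = 11, total = 85 + 11 = 96.
Iteration 6: 11 > 4 holds -> i = 11 - 2 = 9, total = 96 + 9 = 105.
Iteration 7: 9 > 4 holds -> i = 9 - 2 = 7, total = 105 + 7 = 112.
Iteration 8: 7 > 4 holds -> i = 7 - 2 = 5, total = 112 + 5 = 117.
Iteration 9: 5 > 4 holds -> i = 5 - 2 = 3, total = 117 + 3 = 120.
Iteration 10: 3 > 4 fails; recursion stops.
Total rows emitted: 10.

10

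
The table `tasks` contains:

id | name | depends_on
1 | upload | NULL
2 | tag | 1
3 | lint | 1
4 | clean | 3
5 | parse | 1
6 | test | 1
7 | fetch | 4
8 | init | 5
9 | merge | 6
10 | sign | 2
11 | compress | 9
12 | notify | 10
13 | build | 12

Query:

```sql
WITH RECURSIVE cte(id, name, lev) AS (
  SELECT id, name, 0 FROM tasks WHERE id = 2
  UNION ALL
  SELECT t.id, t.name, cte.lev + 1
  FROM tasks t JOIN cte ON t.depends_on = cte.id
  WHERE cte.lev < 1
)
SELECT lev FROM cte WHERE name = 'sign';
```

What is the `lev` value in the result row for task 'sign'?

Base: id=2 (tag) at lev 0.
Iteration 1: rows with depends_on in {2} -> sign (id 10, lev 1).
Iteration 2: lev < 1 fails for all current rows; recursion stops.

1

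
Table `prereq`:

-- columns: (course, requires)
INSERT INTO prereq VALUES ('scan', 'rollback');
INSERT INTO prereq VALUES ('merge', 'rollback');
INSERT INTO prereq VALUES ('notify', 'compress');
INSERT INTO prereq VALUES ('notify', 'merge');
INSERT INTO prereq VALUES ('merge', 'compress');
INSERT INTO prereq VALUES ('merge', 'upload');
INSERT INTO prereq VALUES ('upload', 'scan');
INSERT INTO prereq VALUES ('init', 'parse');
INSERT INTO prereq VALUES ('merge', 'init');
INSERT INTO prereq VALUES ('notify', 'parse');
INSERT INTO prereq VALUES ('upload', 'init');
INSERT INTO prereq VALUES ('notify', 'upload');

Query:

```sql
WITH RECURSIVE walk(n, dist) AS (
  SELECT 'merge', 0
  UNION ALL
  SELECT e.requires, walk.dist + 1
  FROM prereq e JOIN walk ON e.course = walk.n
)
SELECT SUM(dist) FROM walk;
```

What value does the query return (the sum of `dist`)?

Base: (merge, dist=0).
Iteration 1: edges from {merge} -> (compress, dist=1), (init, dist=1), (rollback, dist=1), (upload, dist=1).
Iteration 2: edges from {compress,init,rollback,upload} -> (init, dist=2), (parse, dist=2), (scan, dist=2).
Iteration 3: edges from {init,parse,scan} -> (parse, dist=3), (rollback, dist=3).
Iteration 4: no outgoing edges from {parse,rollback}; recursion stops.
SUM(dist) = 0 + 1 + 1 + 1 + 1 + 2 + 2 + 2 + 3 + 3 = 16.

16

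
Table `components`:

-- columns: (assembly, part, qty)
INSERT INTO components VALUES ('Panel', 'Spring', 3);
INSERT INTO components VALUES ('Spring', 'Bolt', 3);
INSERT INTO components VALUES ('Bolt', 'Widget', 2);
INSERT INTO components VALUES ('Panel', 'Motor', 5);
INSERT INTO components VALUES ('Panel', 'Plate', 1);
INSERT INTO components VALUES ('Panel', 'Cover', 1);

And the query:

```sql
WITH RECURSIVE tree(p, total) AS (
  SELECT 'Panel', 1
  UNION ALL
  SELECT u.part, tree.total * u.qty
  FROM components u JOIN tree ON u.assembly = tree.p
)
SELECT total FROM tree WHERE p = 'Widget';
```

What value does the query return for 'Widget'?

Base: (Panel, total=1).
Iteration 1: components of {Panel} -> Cover = 1*1 = 1, Motor = 1*5 = 5, Plate = 1*1 = 1, Spring = 1*3 = 3.
Iteration 2: components of {Cover,Motor,Plate,Spring} -> Bolt = 3*3 = 9.
Iteration 3: components of {Bolt} -> Widget = 9*2 = 18.
Iteration 4: no further components; recursion stops.

18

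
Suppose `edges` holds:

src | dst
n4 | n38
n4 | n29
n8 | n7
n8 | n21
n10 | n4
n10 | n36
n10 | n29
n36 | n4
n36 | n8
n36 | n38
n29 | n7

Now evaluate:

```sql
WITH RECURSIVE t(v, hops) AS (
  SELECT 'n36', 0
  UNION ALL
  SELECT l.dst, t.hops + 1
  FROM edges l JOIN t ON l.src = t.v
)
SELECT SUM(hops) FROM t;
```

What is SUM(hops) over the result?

14

Base: (n36, hops=0).
Iteration 1: edges from {n36} -> (n38, hops=1), (n4, hops=1), (n8, hops=1).
Iteration 2: edges from {n38,n4,n8} -> (n21, hops=2), (n29, hops=2), (n38, hops=2), (n7, hops=2).
Iteration 3: edges from {n21,n29,n38,n7} -> (n7, hops=3).
Iteration 4: no outgoing edges from {n7}; recursion stops.
SUM(hops) = 0 + 1 + 1 + 1 + 2 + 2 + 2 + 2 + 3 = 14.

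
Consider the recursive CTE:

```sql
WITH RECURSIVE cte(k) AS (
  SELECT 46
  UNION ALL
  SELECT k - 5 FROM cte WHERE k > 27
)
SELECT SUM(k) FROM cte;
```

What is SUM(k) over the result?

180

Base: k=46.
Iteration 1: 46 > 27 holds -> k = 46 - 5 = 41.
Iteration 2: 41 > 27 holds -> k = 41 - 5 = 36.
Iteration 3: 36 > 27 holds -> k = 36 - 5 = 31.
Iteration 4: 31 > 27 holds -> k = 31 - 5 = 26.
Iteration 5: 26 > 27 fails; recursion stops.
SUM(k) = 46 + 41 + 36 + 31 + 26 = 180.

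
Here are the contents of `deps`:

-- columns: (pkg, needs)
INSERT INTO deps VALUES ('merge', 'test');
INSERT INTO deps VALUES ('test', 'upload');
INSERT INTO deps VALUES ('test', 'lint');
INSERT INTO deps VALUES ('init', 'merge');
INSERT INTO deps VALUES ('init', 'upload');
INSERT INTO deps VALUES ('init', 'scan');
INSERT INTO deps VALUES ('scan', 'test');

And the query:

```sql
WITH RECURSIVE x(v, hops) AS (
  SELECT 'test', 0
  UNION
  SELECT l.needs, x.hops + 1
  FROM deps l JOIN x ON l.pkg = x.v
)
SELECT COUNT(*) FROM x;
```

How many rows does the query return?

3

Base: (test, hops=0).
Iteration 1: edges from {test} -> (lint, hops=1), (upload, hops=1).
Iteration 2: no outgoing edges from {lint,upload}; recursion stops.
Total rows emitted: 3.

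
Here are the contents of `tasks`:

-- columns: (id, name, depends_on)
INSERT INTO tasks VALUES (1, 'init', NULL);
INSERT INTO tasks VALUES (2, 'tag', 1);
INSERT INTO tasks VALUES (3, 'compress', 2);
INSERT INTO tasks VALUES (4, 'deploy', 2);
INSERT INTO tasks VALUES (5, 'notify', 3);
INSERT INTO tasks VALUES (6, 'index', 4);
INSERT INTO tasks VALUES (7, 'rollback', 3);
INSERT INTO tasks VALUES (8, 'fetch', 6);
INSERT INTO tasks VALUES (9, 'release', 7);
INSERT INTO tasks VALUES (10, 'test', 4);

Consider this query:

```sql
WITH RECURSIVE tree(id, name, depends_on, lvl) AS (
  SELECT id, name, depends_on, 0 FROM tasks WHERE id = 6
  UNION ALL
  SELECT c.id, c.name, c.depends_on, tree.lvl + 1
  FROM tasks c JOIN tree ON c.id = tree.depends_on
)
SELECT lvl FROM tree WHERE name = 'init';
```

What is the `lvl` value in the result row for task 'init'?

Base: id=6 (index), depends_on=4, lvl 0.
Iteration 1: join on id=4 -> deploy (id 4, depends_on=2, lvl 1).
Iteration 2: join on id=2 -> tag (id 2, depends_on=1, lvl 2).
Iteration 3: join on id=1 -> init (id 1, depends_on=NULL, lvl 3).
Iteration 4: depends_on is NULL; no match; recursion stops.

3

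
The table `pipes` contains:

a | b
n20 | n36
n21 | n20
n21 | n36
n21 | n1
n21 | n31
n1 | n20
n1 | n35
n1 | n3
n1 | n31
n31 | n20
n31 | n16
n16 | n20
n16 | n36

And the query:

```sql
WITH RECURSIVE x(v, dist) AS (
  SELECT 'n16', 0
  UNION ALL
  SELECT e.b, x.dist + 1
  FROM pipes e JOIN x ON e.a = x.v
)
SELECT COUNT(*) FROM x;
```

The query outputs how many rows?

4

Base: (n16, dist=0).
Iteration 1: edges from {n16} -> (n20, dist=1), (n36, dist=1).
Iteration 2: edges from {n20,n36} -> (n36, dist=2).
Iteration 3: no outgoing edges from {n36}; recursion stops.
Total rows emitted: 4.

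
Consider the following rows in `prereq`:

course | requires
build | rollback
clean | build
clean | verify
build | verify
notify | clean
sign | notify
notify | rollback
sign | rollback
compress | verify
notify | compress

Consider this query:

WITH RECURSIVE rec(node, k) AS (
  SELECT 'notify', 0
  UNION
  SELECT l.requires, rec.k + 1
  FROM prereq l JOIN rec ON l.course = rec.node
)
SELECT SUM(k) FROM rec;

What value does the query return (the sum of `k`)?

Base: (notify, k=0).
Iteration 1: edges from {notify} -> (clean, k=1), (compress, k=1), (rollback, k=1).
Iteration 2: edges from {clean,compress,rollback} -> (build, k=2), (verify, k=2). [UNION drops 1 duplicate row(s)]
Iteration 3: edges from {build,verify} -> (rollback, k=3), (verify, k=3).
Iteration 4: no outgoing edges from {rollback,verify}; recursion stops.
SUM(k) = 0 + 1 + 1 + 1 + 2 + 2 + 3 + 3 = 13.

13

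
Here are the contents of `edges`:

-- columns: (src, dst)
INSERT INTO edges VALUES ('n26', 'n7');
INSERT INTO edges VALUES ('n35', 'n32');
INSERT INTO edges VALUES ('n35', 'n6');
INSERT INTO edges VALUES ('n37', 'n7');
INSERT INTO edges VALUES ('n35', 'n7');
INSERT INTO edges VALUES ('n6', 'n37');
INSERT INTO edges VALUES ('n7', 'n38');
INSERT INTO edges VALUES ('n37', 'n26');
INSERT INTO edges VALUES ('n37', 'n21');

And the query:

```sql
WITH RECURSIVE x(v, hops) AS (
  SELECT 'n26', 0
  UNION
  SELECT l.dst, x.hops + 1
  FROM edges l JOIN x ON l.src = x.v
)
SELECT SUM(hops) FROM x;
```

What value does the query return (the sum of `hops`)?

3

Base: (n26, hops=0).
Iteration 1: edges from {n26} -> (n7, hops=1).
Iteration 2: edges from {n7} -> (n38, hops=2).
Iteration 3: no outgoing edges from {n38}; recursion stops.
SUM(hops) = 0 + 1 + 2 = 3.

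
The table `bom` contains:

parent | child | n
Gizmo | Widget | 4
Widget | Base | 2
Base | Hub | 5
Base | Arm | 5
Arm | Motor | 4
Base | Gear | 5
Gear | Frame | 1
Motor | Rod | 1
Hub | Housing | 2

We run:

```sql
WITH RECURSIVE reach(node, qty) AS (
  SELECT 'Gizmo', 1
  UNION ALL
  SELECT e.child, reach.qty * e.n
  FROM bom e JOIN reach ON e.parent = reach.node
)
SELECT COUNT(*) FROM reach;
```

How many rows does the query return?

Base: (Gizmo, qty=1).
Iteration 1: components of {Gizmo} -> Widget = 1*4 = 4.
Iteration 2: components of {Widget} -> Base = 4*2 = 8.
Iteration 3: components of {Base} -> Arm = 8*5 = 40, Gear = 8*5 = 40, Hub = 8*5 = 40.
Iteration 4: components of {Arm,Gear,Hub} -> Frame = 40*1 = 40, Housing = 40*2 = 80, Motor = 40*4 = 160.
Iteration 5: components of {Frame,Housing,Motor} -> Rod = 160*1 = 160.
Iteration 6: no further components; recursion stops.
Total rows emitted: 10.

10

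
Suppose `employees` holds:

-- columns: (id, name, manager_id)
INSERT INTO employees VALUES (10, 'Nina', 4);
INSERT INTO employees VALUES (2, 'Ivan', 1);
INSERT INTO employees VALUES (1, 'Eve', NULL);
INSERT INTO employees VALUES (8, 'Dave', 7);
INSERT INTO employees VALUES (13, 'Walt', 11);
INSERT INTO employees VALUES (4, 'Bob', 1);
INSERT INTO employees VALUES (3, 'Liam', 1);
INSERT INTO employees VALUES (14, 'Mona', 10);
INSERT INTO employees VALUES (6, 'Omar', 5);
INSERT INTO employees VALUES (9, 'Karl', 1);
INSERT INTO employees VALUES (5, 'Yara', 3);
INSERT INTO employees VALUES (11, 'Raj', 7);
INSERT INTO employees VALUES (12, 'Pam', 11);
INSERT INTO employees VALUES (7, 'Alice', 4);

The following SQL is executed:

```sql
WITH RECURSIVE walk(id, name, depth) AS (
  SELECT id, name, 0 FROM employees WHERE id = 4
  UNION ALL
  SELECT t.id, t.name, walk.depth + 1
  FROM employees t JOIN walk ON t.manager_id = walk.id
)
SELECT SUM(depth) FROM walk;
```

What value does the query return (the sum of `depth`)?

Base: id=4 (Bob) at depth 0.
Iteration 1: rows with manager_id in {4} -> Alice (id 7, depth 1), Nina (id 10, depth 1).
Iteration 2: rows with manager_id in {7,10} -> Dave (id 8, depth 2), Raj (id 11, depth 2), Mona (id 14, depth 2).
Iteration 3: rows with manager_id in {8,11,14} -> Pam (id 12, depth 3), Walt (id 13, depth 3).
Iteration 4: no rows with manager_id in {12,13}; recursion stops.
SUM(depth) = 0 + 1 + 1 + 2 + 2 + 2 + 3 + 3 = 14.

14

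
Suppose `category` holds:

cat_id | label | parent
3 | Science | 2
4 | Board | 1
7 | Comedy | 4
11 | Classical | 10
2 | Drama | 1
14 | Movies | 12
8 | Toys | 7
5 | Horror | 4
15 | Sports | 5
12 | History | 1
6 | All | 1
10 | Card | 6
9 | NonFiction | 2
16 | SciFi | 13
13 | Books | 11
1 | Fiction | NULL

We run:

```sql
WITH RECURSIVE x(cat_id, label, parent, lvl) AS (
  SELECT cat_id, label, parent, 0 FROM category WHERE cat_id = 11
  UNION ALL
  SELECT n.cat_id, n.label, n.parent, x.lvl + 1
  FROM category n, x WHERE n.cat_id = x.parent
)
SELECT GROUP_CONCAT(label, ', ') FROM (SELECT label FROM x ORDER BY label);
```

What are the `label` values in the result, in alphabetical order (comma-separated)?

Base: cat_id=11 (Classical), parent=10, lvl 0.
Iteration 1: join on cat_id=10 -> Card (id 10, parent=6, lvl 1).
Iteration 2: join on cat_id=6 -> All (id 6, parent=1, lvl 2).
Iteration 3: join on cat_id=1 -> Fiction (id 1, parent=NULL, lvl 3).
Iteration 4: parent is NULL; no match; recursion stops.

All, Card, Classical, Fiction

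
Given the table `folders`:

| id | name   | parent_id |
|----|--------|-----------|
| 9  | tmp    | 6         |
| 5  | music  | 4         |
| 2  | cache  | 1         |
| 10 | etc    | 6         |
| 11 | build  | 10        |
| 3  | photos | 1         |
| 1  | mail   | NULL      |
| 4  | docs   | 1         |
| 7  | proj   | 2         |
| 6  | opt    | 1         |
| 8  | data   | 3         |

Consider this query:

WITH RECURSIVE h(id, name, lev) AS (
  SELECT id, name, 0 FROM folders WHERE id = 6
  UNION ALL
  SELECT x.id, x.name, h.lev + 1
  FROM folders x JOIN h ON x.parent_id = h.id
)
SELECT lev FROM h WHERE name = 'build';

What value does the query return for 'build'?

Base: id=6 (opt) at lev 0.
Iteration 1: rows with parent_id in {6} -> tmp (id 9, lev 1), etc (id 10, lev 1).
Iteration 2: rows with parent_id in {9,10} -> build (id 11, lev 2).
Iteration 3: no rows with parent_id in {11}; recursion stops.

2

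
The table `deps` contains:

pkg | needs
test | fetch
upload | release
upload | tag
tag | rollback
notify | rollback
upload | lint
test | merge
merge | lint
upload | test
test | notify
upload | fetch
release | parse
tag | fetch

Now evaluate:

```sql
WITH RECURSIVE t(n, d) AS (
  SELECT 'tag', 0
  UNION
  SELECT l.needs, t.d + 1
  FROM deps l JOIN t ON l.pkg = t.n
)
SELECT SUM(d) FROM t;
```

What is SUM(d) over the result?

2

Base: (tag, d=0).
Iteration 1: edges from {tag} -> (fetch, d=1), (rollback, d=1).
Iteration 2: no outgoing edges from {fetch,rollback}; recursion stops.
SUM(d) = 0 + 1 + 1 = 2.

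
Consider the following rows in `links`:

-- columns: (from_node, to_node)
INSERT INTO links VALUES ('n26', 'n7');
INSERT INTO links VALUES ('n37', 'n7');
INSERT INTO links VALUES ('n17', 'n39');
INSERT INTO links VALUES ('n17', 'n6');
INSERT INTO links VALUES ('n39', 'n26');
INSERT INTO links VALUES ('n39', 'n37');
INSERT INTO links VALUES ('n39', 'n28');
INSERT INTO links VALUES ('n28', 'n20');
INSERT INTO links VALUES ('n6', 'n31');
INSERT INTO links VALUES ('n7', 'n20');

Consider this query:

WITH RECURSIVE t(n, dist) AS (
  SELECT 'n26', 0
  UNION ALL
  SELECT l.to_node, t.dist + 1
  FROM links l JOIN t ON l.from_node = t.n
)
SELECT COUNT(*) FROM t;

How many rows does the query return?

3

Base: (n26, dist=0).
Iteration 1: edges from {n26} -> (n7, dist=1).
Iteration 2: edges from {n7} -> (n20, dist=2).
Iteration 3: no outgoing edges from {n20}; recursion stops.
Total rows emitted: 3.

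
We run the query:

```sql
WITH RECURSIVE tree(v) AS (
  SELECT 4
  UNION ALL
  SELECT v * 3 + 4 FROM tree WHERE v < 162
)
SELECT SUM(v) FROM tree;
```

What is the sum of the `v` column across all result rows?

716

Base: v=4.
Iteration 1: 4 < 162 holds -> v = 4 * 3 + 4 = 16.
Iteration 2: 16 < 162 holds -> v = 16 * 3 + 4 = 52.
Iteration 3: 52 < 162 holds -> v = 52 * 3 + 4 = 160.
Iteration 4: 160 < 162 holds -> v = 160 * 3 + 4 = 484.
Iteration 5: 484 < 162 fails; recursion stops.
SUM(v) = 4 + 16 + 52 + 160 + 484 = 716.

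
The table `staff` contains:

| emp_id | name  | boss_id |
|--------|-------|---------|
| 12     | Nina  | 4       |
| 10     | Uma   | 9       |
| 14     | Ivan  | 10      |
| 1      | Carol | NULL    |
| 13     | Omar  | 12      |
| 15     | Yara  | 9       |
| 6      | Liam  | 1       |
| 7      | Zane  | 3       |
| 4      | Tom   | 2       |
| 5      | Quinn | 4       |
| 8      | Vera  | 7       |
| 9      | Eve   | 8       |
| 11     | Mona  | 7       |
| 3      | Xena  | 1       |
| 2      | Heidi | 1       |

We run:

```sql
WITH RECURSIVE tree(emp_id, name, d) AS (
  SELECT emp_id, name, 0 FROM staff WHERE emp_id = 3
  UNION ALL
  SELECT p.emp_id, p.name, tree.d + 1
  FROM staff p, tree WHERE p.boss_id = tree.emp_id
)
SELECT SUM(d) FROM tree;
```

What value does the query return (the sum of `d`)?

Base: emp_id=3 (Xena) at d 0.
Iteration 1: rows with boss_id in {3} -> Zane (id 7, d 1).
Iteration 2: rows with boss_id in {7} -> Vera (id 8, d 2), Mona (id 11, d 2).
Iteration 3: rows with boss_id in {8,11} -> Eve (id 9, d 3).
Iteration 4: rows with boss_id in {9} -> Uma (id 10, d 4), Yara (id 15, d 4).
Iteration 5: rows with boss_id in {10,15} -> Ivan (id 14, d 5).
Iteration 6: no rows with boss_id in {14}; recursion stops.
SUM(d) = 0 + 1 + 2 + 2 + 3 + 4 + 4 + 5 = 21.

21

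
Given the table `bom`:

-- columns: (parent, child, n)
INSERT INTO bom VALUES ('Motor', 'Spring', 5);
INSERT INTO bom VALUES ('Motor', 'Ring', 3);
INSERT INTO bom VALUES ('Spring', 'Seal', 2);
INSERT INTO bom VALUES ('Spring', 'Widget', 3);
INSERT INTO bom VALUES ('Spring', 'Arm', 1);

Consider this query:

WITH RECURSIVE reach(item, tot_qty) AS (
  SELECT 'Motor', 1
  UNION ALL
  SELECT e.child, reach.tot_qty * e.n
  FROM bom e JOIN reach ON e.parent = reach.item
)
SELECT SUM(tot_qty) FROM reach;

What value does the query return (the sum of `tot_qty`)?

Base: (Motor, tot_qty=1).
Iteration 1: components of {Motor} -> Ring = 1*3 = 3, Spring = 1*5 = 5.
Iteration 2: components of {Ring,Spring} -> Arm = 5*1 = 5, Seal = 5*2 = 10, Widget = 5*3 = 15.
Iteration 3: no further components; recursion stops.
SUM(tot_qty) = 1 + 5 + 3 + 10 + 15 + 5 = 39.

39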